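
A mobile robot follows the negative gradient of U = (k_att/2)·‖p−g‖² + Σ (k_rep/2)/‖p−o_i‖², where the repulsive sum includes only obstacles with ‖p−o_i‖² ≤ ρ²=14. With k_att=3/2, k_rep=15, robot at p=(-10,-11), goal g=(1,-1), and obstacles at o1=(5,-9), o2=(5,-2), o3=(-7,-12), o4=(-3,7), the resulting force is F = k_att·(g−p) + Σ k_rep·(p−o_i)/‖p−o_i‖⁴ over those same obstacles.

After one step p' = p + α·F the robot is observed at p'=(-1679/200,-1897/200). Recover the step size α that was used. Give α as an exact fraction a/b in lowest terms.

F_att = 3/2·(g−p) = 3/2·(11,10) = (16.5000,15.0000)
o1: d²=229 > ρ²=14 → inactive
o2: d²=306 > ρ²=14 → inactive
o3: d²=10 ≤ ρ²=14; F_rep = 15·(-3,1)/10² = (-0.4500,0.1500)
o4: d²=373 > ρ²=14 → inactive
F = F_att + ΣF_rep = (16.0500,15.1500)
Δp = p'−p = (1.6050,1.5150); α = Δx/Fx = (321/200) / (321/20) = 1/10
check: Δy/Fy = (303/200) / (303/20) = 1/10 ✓

α = 1/10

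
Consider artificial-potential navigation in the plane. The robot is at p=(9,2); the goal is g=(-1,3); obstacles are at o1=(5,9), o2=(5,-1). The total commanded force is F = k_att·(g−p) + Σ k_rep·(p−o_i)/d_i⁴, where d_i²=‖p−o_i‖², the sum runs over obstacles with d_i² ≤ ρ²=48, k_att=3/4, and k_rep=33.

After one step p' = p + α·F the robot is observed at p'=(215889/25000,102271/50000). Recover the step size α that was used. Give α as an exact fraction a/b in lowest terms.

F_att = 3/4·(g−p) = 3/4·(-10,1) = (-7.5000,0.7500)
o1: d²=65 > ρ²=48 → inactive
o2: d²=25 ≤ ρ²=48; F_rep = 33·(4,3)/25² = (0.2112,0.1584)
F = F_att + ΣF_rep = (-7.2888,0.9084)
Δp = p'−p = (-0.3644,0.0454); α = Δx/Fx = (-9111/25000) / (-9111/1250) = 1/20
check: Δy/Fy = (2271/50000) / (2271/2500) = 1/20 ✓

α = 1/20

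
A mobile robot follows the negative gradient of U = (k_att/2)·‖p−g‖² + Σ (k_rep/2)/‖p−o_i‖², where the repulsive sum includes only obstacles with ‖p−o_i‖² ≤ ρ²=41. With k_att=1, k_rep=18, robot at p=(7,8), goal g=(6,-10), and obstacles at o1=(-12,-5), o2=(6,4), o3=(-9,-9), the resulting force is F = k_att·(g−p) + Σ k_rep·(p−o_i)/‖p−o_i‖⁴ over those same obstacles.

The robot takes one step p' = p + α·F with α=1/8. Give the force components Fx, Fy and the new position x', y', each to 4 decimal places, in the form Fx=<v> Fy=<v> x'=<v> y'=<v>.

Fx=-0.9377 Fy=-17.7509 x'=6.8828 y'=5.7811

F_att = 1·(g−p) = 1·(-1,-18) = (-1.0000,-18.0000)
o1: d²=530 > ρ²=41 → inactive
o2: d²=17 ≤ ρ²=41; F_rep = 18·(1,4)/17² = (0.0623,0.2491)
o3: d²=545 > ρ²=41 → inactive
F = F_att + ΣF_rep = (-0.9377,-17.7509)
p' = p + 1/8·F = (6.8828,5.7811)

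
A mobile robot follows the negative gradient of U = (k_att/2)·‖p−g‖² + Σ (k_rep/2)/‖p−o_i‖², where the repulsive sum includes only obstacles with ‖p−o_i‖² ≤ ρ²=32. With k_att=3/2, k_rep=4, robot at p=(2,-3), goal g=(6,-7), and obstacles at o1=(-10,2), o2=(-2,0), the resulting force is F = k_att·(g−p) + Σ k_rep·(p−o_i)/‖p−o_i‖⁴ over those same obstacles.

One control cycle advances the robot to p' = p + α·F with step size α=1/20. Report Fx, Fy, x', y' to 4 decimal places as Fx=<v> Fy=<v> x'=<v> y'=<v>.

Fx=6.0256 Fy=-6.0192 x'=2.3013 y'=-3.3010

F_att = 3/2·(g−p) = 3/2·(4,-4) = (6.0000,-6.0000)
o1: d²=169 > ρ²=32 → inactive
o2: d²=25 ≤ ρ²=32; F_rep = 4·(4,-3)/25² = (0.0256,-0.0192)
F = F_att + ΣF_rep = (6.0256,-6.0192)
p' = p + 1/20·F = (2.3013,-3.3010)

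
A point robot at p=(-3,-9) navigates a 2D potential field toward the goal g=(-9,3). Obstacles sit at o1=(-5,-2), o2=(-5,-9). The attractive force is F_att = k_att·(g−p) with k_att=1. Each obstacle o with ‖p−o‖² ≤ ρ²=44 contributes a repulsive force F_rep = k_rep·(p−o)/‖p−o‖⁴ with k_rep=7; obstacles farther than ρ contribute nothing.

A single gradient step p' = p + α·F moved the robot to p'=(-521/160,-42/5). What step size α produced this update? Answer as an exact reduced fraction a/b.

F_att = 1·(g−p) = 1·(-6,12) = (-6.0000,12.0000)
o1: d²=53 > ρ²=44 → inactive
o2: d²=4 ≤ ρ²=44; F_rep = 7·(2,0)/4² = (0.8750,0.0000)
F = F_att + ΣF_rep = (-5.1250,12.0000)
Δp = p'−p = (-0.2562,0.6000); α = Δx/Fx = (-41/160) / (-41/8) = 1/20
check: Δy/Fy = (3/5) / (12) = 1/20 ✓

α = 1/20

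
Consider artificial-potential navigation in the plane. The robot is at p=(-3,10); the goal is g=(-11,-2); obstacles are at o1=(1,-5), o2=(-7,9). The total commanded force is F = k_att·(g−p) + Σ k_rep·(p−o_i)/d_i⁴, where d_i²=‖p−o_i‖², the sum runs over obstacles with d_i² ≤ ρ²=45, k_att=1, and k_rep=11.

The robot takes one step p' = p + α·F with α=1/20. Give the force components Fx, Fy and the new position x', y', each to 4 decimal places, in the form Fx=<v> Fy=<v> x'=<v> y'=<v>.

Fx=-7.8478 Fy=-11.9619 x'=-3.3924 y'=9.4019

F_att = 1·(g−p) = 1·(-8,-12) = (-8.0000,-12.0000)
o1: d²=241 > ρ²=45 → inactive
o2: d²=17 ≤ ρ²=45; F_rep = 11·(4,1)/17² = (0.1522,0.0381)
F = F_att + ΣF_rep = (-7.8478,-11.9619)
p' = p + 1/20·F = (-3.3924,9.4019)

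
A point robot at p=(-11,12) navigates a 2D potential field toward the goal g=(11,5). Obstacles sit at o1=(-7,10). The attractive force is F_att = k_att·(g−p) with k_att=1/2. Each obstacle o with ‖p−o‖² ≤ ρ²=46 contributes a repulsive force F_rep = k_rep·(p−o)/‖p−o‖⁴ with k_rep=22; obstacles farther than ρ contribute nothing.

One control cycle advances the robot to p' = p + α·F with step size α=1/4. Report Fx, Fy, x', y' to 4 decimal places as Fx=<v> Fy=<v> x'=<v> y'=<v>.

Fx=10.7800 Fy=-3.3900 x'=-8.3050 y'=11.1525

F_att = 1/2·(g−p) = 1/2·(22,-7) = (11.0000,-3.5000)
o1: d²=20 ≤ ρ²=46; F_rep = 22·(-4,2)/20² = (-0.2200,0.1100)
F = F_att + ΣF_rep = (10.7800,-3.3900)
p' = p + 1/4·F = (-8.3050,11.1525)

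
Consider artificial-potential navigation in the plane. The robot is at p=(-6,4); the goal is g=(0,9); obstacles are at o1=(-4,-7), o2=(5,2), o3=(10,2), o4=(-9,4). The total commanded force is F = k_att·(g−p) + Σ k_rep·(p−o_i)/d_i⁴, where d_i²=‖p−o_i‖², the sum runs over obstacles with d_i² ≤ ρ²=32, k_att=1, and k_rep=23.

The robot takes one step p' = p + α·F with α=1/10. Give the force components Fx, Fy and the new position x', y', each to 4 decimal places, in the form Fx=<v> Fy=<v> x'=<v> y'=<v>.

F_att = 1·(g−p) = 1·(6,5) = (6.0000,5.0000)
o1: d²=125 > ρ²=32 → inactive
o2: d²=125 > ρ²=32 → inactive
o3: d²=260 > ρ²=32 → inactive
o4: d²=9 ≤ ρ²=32; F_rep = 23·(3,0)/9² = (0.8519,0.0000)
F = F_att + ΣF_rep = (6.8519,5.0000)
p' = p + 1/10·F = (-5.3148,4.5000)

Fx=6.8519 Fy=5.0000 x'=-5.3148 y'=4.5000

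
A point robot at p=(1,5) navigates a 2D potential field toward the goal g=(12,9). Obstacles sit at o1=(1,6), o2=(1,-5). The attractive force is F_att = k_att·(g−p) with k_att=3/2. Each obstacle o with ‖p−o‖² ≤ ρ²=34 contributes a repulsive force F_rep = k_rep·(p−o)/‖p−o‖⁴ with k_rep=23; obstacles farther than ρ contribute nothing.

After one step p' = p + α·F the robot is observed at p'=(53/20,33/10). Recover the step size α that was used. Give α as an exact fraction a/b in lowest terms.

α = 1/10

F_att = 3/2·(g−p) = 3/2·(11,4) = (16.5000,6.0000)
o1: d²=1 ≤ ρ²=34; F_rep = 23·(0,-1)/1² = (0.0000,-23.0000)
o2: d²=100 > ρ²=34 → inactive
F = F_att + ΣF_rep = (16.5000,-17.0000)
Δp = p'−p = (1.6500,-1.7000); α = Δx/Fx = (33/20) / (33/2) = 1/10
check: Δy/Fy = (-17/10) / (-17) = 1/10 ✓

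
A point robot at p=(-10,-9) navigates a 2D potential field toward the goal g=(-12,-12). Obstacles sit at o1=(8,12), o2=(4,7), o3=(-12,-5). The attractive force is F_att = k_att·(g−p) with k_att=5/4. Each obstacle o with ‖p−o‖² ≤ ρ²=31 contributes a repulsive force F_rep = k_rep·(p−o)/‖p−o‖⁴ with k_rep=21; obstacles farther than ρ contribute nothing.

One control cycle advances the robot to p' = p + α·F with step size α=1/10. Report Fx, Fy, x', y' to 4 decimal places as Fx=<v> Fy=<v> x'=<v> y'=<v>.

Fx=-2.3950 Fy=-3.9600 x'=-10.2395 y'=-9.3960

F_att = 5/4·(g−p) = 5/4·(-2,-3) = (-2.5000,-3.7500)
o1: d²=765 > ρ²=31 → inactive
o2: d²=452 > ρ²=31 → inactive
o3: d²=20 ≤ ρ²=31; F_rep = 21·(2,-4)/20² = (0.1050,-0.2100)
F = F_att + ΣF_rep = (-2.3950,-3.9600)
p' = p + 1/10·F = (-10.2395,-9.3960)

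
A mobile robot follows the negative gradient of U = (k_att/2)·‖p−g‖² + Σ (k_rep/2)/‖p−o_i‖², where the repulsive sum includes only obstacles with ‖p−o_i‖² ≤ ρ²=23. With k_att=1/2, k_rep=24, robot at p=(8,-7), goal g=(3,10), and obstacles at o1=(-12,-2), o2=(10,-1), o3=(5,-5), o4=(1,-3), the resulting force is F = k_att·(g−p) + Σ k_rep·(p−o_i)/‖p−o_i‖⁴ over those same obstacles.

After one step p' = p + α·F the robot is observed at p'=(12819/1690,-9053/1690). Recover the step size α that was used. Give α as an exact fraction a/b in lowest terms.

F_att = 1/2·(g−p) = 1/2·(-5,17) = (-2.5000,8.5000)
o1: d²=425 > ρ²=23 → inactive
o2: d²=40 > ρ²=23 → inactive
o3: d²=13 ≤ ρ²=23; F_rep = 24·(3,-2)/13² = (0.4260,-0.2840)
o4: d²=65 > ρ²=23 → inactive
F = F_att + ΣF_rep = (-2.0740,8.2160)
Δp = p'−p = (-0.4148,1.6432); α = Δx/Fx = (-701/1690) / (-701/338) = 1/5
check: Δy/Fy = (2777/1690) / (2777/338) = 1/5 ✓

α = 1/5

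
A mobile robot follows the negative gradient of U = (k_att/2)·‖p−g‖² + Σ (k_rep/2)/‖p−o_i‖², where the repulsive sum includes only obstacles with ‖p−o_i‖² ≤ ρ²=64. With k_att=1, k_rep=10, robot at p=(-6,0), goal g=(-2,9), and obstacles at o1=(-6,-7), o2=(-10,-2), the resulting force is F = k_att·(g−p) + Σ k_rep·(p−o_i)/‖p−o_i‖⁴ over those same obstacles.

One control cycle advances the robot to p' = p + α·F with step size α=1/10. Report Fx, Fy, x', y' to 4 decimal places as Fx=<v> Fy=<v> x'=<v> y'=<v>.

Fx=4.1000 Fy=9.0792 x'=-5.5900 y'=0.9079

F_att = 1·(g−p) = 1·(4,9) = (4.0000,9.0000)
o1: d²=49 ≤ ρ²=64; F_rep = 10·(0,7)/49² = (0.0000,0.0292)
o2: d²=20 ≤ ρ²=64; F_rep = 10·(4,2)/20² = (0.1000,0.0500)
F = F_att + ΣF_rep = (4.1000,9.0792)
p' = p + 1/10·F = (-5.5900,0.9079)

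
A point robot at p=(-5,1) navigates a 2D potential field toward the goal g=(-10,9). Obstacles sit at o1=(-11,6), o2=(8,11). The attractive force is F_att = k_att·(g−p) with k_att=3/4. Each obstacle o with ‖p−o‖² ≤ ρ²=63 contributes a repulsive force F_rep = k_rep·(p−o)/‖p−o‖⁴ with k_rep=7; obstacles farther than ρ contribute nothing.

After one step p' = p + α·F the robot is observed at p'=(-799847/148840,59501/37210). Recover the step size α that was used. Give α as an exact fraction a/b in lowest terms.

α = 1/10

F_att = 3/4·(g−p) = 3/4·(-5,8) = (-3.7500,6.0000)
o1: d²=61 ≤ ρ²=63; F_rep = 7·(6,-5)/61² = (0.0113,-0.0094)
o2: d²=269 > ρ²=63 → inactive
F = F_att + ΣF_rep = (-3.7387,5.9906)
Δp = p'−p = (-0.3739,0.5991); α = Δx/Fx = (-55647/148840) / (-55647/14884) = 1/10
check: Δy/Fy = (22291/37210) / (22291/3721) = 1/10 ✓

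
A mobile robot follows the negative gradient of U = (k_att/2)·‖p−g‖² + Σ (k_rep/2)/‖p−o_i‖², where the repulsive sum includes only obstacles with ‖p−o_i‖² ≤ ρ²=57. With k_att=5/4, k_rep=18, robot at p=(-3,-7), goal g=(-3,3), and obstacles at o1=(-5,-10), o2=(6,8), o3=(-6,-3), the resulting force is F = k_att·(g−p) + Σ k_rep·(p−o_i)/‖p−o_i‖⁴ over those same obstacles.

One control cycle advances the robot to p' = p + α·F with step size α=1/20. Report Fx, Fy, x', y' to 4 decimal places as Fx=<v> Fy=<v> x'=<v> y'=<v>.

Fx=0.2994 Fy=12.7043 x'=-2.9850 y'=-6.3648

F_att = 5/4·(g−p) = 5/4·(0,10) = (0.0000,12.5000)
o1: d²=13 ≤ ρ²=57; F_rep = 18·(2,3)/13² = (0.2130,0.3195)
o2: d²=306 > ρ²=57 → inactive
o3: d²=25 ≤ ρ²=57; F_rep = 18·(3,-4)/25² = (0.0864,-0.1152)
F = F_att + ΣF_rep = (0.2994,12.7043)
p' = p + 1/20·F = (-2.9850,-6.3648)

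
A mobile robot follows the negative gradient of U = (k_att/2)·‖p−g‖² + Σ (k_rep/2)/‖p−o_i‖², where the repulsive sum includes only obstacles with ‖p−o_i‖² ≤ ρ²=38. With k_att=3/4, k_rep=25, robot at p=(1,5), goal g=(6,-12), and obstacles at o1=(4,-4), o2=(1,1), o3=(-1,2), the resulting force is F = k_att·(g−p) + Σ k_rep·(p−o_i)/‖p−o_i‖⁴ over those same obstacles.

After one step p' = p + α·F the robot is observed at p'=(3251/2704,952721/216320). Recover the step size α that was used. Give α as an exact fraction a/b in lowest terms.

F_att = 3/4·(g−p) = 3/4·(5,-17) = (3.7500,-12.7500)
o1: d²=90 > ρ²=38 → inactive
o2: d²=16 ≤ ρ²=38; F_rep = 25·(0,4)/16² = (0.0000,0.3906)
o3: d²=13 ≤ ρ²=38; F_rep = 25·(2,3)/13² = (0.2959,0.4438)
F = F_att + ΣF_rep = (4.0459,-11.9156)
Δp = p'−p = (0.2023,-0.5958); α = Δx/Fx = (547/2704) / (2735/676) = 1/20
check: Δy/Fy = (-128879/216320) / (-128879/10816) = 1/20 ✓

α = 1/20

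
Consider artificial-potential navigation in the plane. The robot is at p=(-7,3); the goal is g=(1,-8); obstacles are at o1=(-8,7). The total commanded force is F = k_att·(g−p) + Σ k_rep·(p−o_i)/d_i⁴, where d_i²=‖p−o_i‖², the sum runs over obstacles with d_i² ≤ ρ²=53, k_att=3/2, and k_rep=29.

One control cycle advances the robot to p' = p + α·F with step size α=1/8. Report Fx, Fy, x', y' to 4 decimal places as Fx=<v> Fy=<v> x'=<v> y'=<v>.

F_att = 3/2·(g−p) = 3/2·(8,-11) = (12.0000,-16.5000)
o1: d²=17 ≤ ρ²=53; F_rep = 29·(1,-4)/17² = (0.1003,-0.4014)
F = F_att + ΣF_rep = (12.1003,-16.9014)
p' = p + 1/8·F = (-5.4875,0.8873)

Fx=12.1003 Fy=-16.9014 x'=-5.4875 y'=0.8873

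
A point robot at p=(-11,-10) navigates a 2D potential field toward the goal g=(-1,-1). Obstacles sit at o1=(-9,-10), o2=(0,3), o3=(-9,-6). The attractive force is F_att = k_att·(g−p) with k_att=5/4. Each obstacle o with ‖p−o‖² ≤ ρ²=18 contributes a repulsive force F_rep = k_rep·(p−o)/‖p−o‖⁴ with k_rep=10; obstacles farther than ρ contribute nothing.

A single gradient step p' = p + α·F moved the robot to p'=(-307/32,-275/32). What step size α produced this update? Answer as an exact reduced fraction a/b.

F_att = 5/4·(g−p) = 5/4·(10,9) = (12.5000,11.2500)
o1: d²=4 ≤ ρ²=18; F_rep = 10·(-2,0)/4² = (-1.2500,0.0000)
o2: d²=290 > ρ²=18 → inactive
o3: d²=20 > ρ²=18 → inactive
F = F_att + ΣF_rep = (11.2500,11.2500)
Δp = p'−p = (1.4062,1.4062); α = Δx/Fx = (45/32) / (45/4) = 1/8
check: Δy/Fy = (45/32) / (45/4) = 1/8 ✓

α = 1/8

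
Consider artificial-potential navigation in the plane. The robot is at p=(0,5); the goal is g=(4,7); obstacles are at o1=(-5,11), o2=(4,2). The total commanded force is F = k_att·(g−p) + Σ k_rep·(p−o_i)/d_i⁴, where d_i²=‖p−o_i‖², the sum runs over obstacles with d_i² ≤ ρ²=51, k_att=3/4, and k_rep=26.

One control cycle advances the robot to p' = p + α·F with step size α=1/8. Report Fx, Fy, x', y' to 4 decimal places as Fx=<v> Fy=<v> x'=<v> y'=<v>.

F_att = 3/4·(g−p) = 3/4·(4,2) = (3.0000,1.5000)
o1: d²=61 > ρ²=51 → inactive
o2: d²=25 ≤ ρ²=51; F_rep = 26·(-4,3)/25² = (-0.1664,0.1248)
F = F_att + ΣF_rep = (2.8336,1.6248)
p' = p + 1/8·F = (0.3542,5.2031)

Fx=2.8336 Fy=1.6248 x'=0.3542 y'=5.2031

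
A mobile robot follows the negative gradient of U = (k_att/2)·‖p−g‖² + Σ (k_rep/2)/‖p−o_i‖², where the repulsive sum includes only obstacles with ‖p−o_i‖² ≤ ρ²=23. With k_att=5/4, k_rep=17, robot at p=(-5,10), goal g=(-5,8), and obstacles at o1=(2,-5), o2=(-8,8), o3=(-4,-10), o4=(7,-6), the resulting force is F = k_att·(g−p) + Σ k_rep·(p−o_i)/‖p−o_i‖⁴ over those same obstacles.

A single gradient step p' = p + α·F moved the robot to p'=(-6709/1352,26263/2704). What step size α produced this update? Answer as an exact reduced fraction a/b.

α = 1/8

F_att = 5/4·(g−p) = 5/4·(0,-2) = (0.0000,-2.5000)
o1: d²=274 > ρ²=23 → inactive
o2: d²=13 ≤ ρ²=23; F_rep = 17·(3,2)/13² = (0.3018,0.2012)
o3: d²=401 > ρ²=23 → inactive
o4: d²=400 > ρ²=23 → inactive
F = F_att + ΣF_rep = (0.3018,-2.2988)
Δp = p'−p = (0.0377,-0.2874); α = Δx/Fx = (51/1352) / (51/169) = 1/8
check: Δy/Fy = (-777/2704) / (-777/338) = 1/8 ✓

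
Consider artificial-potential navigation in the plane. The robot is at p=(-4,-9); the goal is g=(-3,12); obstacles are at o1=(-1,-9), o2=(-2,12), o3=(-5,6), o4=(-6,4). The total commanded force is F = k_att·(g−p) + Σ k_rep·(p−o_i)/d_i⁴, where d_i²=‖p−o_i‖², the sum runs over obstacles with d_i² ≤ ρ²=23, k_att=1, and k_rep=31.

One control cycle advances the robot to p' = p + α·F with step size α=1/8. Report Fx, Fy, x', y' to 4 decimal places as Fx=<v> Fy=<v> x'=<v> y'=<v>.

F_att = 1·(g−p) = 1·(1,21) = (1.0000,21.0000)
o1: d²=9 ≤ ρ²=23; F_rep = 31·(-3,0)/9² = (-1.1481,0.0000)
o2: d²=445 > ρ²=23 → inactive
o3: d²=226 > ρ²=23 → inactive
o4: d²=173 > ρ²=23 → inactive
F = F_att + ΣF_rep = (-0.1481,21.0000)
p' = p + 1/8·F = (-4.0185,-6.3750)

Fx=-0.1481 Fy=21.0000 x'=-4.0185 y'=-6.3750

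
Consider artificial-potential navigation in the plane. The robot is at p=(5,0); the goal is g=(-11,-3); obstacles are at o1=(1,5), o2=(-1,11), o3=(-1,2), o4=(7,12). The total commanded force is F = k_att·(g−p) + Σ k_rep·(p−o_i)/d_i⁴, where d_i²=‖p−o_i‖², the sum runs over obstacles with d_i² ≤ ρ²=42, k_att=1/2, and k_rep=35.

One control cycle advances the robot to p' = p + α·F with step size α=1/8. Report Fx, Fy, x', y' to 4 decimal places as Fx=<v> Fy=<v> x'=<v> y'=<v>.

F_att = 1/2·(g−p) = 1/2·(-16,-3) = (-8.0000,-1.5000)
o1: d²=41 ≤ ρ²=42; F_rep = 35·(4,-5)/41² = (0.0833,-0.1041)
o2: d²=157 > ρ²=42 → inactive
o3: d²=40 ≤ ρ²=42; F_rep = 35·(6,-2)/40² = (0.1313,-0.0437)
o4: d²=148 > ρ²=42 → inactive
F = F_att + ΣF_rep = (-7.7855,-1.6479)
p' = p + 1/8·F = (4.0268,-0.2060)

Fx=-7.7855 Fy=-1.6479 x'=4.0268 y'=-0.2060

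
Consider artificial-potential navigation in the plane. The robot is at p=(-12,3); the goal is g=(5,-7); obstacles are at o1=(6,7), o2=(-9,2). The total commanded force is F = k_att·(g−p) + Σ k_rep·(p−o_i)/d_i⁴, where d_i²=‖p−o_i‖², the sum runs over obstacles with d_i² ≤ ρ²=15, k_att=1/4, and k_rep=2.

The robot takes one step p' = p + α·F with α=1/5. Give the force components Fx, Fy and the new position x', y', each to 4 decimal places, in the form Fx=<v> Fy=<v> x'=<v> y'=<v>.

F_att = 1/4·(g−p) = 1/4·(17,-10) = (4.2500,-2.5000)
o1: d²=340 > ρ²=15 → inactive
o2: d²=10 ≤ ρ²=15; F_rep = 2·(-3,1)/10² = (-0.0600,0.0200)
F = F_att + ΣF_rep = (4.1900,-2.4800)
p' = p + 1/5·F = (-11.1620,2.5040)

Fx=4.1900 Fy=-2.4800 x'=-11.1620 y'=2.5040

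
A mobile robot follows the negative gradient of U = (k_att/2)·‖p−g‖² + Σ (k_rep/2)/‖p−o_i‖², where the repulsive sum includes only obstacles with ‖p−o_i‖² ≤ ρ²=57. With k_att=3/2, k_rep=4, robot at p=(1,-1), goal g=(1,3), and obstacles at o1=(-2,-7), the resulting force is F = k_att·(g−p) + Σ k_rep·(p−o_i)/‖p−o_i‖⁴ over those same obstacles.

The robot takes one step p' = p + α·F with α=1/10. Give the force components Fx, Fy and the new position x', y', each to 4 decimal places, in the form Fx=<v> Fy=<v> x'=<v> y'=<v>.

F_att = 3/2·(g−p) = 3/2·(0,4) = (0.0000,6.0000)
o1: d²=45 ≤ ρ²=57; F_rep = 4·(3,6)/45² = (0.0059,0.0119)
F = F_att + ΣF_rep = (0.0059,6.0119)
p' = p + 1/10·F = (1.0006,-0.3988)

Fx=0.0059 Fy=6.0119 x'=1.0006 y'=-0.3988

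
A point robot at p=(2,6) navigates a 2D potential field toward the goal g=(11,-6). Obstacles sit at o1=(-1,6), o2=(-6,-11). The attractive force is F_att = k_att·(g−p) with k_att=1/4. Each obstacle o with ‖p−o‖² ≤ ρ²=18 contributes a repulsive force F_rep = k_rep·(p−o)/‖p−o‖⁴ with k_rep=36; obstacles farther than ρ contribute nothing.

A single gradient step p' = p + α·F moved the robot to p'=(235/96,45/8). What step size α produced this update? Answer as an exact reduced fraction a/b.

F_att = 1/4·(g−p) = 1/4·(9,-12) = (2.2500,-3.0000)
o1: d²=9 ≤ ρ²=18; F_rep = 36·(3,0)/9² = (1.3333,0.0000)
o2: d²=353 > ρ²=18 → inactive
F = F_att + ΣF_rep = (3.5833,-3.0000)
Δp = p'−p = (0.4479,-0.3750); α = Δx/Fx = (43/96) / (43/12) = 1/8
check: Δy/Fy = (-3/8) / (-3) = 1/8 ✓

α = 1/8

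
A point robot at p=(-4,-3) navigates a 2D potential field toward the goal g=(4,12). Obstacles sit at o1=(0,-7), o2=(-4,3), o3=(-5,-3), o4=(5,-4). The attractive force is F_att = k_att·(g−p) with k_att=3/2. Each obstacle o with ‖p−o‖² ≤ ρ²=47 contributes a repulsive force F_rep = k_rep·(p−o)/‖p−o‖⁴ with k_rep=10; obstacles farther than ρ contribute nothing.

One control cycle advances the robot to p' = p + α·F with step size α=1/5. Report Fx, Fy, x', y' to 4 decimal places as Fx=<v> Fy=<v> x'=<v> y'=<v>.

Fx=21.9609 Fy=22.4928 x'=0.3922 y'=1.4986

F_att = 3/2·(g−p) = 3/2·(8,15) = (12.0000,22.5000)
o1: d²=32 ≤ ρ²=47; F_rep = 10·(-4,4)/32² = (-0.0391,0.0391)
o2: d²=36 ≤ ρ²=47; F_rep = 10·(0,-6)/36² = (0.0000,-0.0463)
o3: d²=1 ≤ ρ²=47; F_rep = 10·(1,0)/1² = (10.0000,0.0000)
o4: d²=82 > ρ²=47 → inactive
F = F_att + ΣF_rep = (21.9609,22.4928)
p' = p + 1/5·F = (0.3922,1.4986)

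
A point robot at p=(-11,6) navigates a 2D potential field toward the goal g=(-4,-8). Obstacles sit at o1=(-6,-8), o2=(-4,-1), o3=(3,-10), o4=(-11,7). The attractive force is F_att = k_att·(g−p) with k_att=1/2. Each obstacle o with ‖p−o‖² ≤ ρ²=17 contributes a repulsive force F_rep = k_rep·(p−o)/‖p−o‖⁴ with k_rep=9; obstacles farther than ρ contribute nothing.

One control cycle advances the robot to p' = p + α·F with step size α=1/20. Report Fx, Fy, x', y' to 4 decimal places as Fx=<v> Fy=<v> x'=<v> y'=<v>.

Fx=3.5000 Fy=-16.0000 x'=-10.8250 y'=5.2000

F_att = 1/2·(g−p) = 1/2·(7,-14) = (3.5000,-7.0000)
o1: d²=221 > ρ²=17 → inactive
o2: d²=98 > ρ²=17 → inactive
o3: d²=452 > ρ²=17 → inactive
o4: d²=1 ≤ ρ²=17; F_rep = 9·(0,-1)/1² = (0.0000,-9.0000)
F = F_att + ΣF_rep = (3.5000,-16.0000)
p' = p + 1/20·F = (-10.8250,5.2000)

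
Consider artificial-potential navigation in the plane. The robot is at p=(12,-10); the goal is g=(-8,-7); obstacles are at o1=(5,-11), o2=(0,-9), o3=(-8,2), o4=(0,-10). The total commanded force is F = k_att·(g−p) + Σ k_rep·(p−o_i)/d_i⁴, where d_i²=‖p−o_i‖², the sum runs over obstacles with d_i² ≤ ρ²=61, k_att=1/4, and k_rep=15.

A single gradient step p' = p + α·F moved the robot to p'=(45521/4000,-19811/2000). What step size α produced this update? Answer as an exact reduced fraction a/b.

F_att = 1/4·(g−p) = 1/4·(-20,3) = (-5.0000,0.7500)
o1: d²=50 ≤ ρ²=61; F_rep = 15·(7,1)/50² = (0.0420,0.0060)
o2: d²=145 > ρ²=61 → inactive
o3: d²=544 > ρ²=61 → inactive
o4: d²=144 > ρ²=61 → inactive
F = F_att + ΣF_rep = (-4.9580,0.7560)
Δp = p'−p = (-0.6198,0.0945); α = Δx/Fx = (-2479/4000) / (-2479/500) = 1/8
check: Δy/Fy = (189/2000) / (189/250) = 1/8 ✓

α = 1/8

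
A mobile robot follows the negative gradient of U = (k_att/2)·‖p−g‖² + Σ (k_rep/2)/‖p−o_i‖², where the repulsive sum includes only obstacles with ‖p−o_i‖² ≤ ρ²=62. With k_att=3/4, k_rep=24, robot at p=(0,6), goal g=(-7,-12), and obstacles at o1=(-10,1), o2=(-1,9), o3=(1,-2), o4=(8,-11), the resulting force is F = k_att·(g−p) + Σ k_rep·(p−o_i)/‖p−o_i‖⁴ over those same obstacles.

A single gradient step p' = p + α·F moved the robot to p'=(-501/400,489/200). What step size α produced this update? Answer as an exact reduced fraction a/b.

α = 1/4

F_att = 3/4·(g−p) = 3/4·(-7,-18) = (-5.2500,-13.5000)
o1: d²=125 > ρ²=62 → inactive
o2: d²=10 ≤ ρ²=62; F_rep = 24·(1,-3)/10² = (0.2400,-0.7200)
o3: d²=65 > ρ²=62 → inactive
o4: d²=353 > ρ²=62 → inactive
F = F_att + ΣF_rep = (-5.0100,-14.2200)
Δp = p'−p = (-1.2525,-3.5550); α = Δx/Fx = (-501/400) / (-501/100) = 1/4
check: Δy/Fy = (-711/200) / (-711/50) = 1/4 ✓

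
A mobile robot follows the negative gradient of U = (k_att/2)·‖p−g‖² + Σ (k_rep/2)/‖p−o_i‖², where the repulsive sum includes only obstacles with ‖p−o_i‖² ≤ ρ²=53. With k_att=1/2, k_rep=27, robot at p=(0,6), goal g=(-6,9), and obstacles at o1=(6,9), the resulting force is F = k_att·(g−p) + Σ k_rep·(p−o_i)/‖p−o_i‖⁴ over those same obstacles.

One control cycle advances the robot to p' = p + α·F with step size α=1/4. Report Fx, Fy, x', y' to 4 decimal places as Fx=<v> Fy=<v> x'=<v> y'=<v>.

Fx=-3.0800 Fy=1.4600 x'=-0.7700 y'=6.3650

F_att = 1/2·(g−p) = 1/2·(-6,3) = (-3.0000,1.5000)
o1: d²=45 ≤ ρ²=53; F_rep = 27·(-6,-3)/45² = (-0.0800,-0.0400)
F = F_att + ΣF_rep = (-3.0800,1.4600)
p' = p + 1/4·F = (-0.7700,6.3650)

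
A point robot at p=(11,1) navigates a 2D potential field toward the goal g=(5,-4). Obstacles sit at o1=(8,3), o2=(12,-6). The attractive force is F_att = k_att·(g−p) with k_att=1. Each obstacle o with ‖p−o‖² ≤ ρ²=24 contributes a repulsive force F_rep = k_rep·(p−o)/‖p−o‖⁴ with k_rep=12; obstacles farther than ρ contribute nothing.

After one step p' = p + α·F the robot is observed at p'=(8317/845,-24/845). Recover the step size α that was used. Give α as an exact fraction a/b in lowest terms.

F_att = 1·(g−p) = 1·(-6,-5) = (-6.0000,-5.0000)
o1: d²=13 ≤ ρ²=24; F_rep = 12·(3,-2)/13² = (0.2130,-0.1420)
o2: d²=50 > ρ²=24 → inactive
F = F_att + ΣF_rep = (-5.7870,-5.1420)
Δp = p'−p = (-1.1574,-1.0284); α = Δx/Fx = (-978/845) / (-978/169) = 1/5
check: Δy/Fy = (-869/845) / (-869/169) = 1/5 ✓

α = 1/5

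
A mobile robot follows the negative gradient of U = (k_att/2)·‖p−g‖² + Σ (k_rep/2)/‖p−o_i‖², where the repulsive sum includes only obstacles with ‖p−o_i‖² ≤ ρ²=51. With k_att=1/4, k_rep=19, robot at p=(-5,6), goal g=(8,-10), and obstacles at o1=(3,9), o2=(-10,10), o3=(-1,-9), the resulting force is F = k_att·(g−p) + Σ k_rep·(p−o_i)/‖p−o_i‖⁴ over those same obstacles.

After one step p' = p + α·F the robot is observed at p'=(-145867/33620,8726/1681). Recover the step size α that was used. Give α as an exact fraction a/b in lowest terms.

F_att = 1/4·(g−p) = 1/4·(13,-16) = (3.2500,-4.0000)
o1: d²=73 > ρ²=51 → inactive
o2: d²=41 ≤ ρ²=51; F_rep = 19·(5,-4)/41² = (0.0565,-0.0452)
o3: d²=241 > ρ²=51 → inactive
F = F_att + ΣF_rep = (3.3065,-4.0452)
Δp = p'−p = (0.6613,-0.8090); α = Δx/Fx = (22233/33620) / (22233/6724) = 1/5
check: Δy/Fy = (-1360/1681) / (-6800/1681) = 1/5 ✓

α = 1/5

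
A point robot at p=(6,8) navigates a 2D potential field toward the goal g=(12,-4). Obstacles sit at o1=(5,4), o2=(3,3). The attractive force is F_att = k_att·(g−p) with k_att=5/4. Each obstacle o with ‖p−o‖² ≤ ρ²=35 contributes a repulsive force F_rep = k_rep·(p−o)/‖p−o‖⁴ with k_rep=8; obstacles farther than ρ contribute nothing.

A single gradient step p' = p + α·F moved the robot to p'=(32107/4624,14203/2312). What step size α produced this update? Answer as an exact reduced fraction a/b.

α = 1/8

F_att = 5/4·(g−p) = 5/4·(6,-12) = (7.5000,-15.0000)
o1: d²=17 ≤ ρ²=35; F_rep = 8·(1,4)/17² = (0.0277,0.1107)
o2: d²=34 ≤ ρ²=35; F_rep = 8·(3,5)/34² = (0.0208,0.0346)
F = F_att + ΣF_rep = (7.5484,-14.8547)
Δp = p'−p = (0.9436,-1.8568); α = Δx/Fx = (4363/4624) / (4363/578) = 1/8
check: Δy/Fy = (-4293/2312) / (-4293/289) = 1/8 ✓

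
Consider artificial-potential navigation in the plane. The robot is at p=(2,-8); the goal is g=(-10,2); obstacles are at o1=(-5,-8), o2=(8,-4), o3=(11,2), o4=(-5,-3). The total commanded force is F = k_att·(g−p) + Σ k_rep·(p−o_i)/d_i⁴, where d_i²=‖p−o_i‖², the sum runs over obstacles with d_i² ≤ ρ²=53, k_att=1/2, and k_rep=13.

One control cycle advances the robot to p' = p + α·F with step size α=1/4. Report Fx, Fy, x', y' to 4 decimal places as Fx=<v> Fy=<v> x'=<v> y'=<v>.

F_att = 1/2·(g−p) = 1/2·(-12,10) = (-6.0000,5.0000)
o1: d²=49 ≤ ρ²=53; F_rep = 13·(7,0)/49² = (0.0379,0.0000)
o2: d²=52 ≤ ρ²=53; F_rep = 13·(-6,-4)/52² = (-0.0288,-0.0192)
o3: d²=181 > ρ²=53 → inactive
o4: d²=74 > ρ²=53 → inactive
F = F_att + ΣF_rep = (-5.9909,4.9808)
p' = p + 1/4·F = (0.5023,-6.7548)

Fx=-5.9909 Fy=4.9808 x'=0.5023 y'=-6.7548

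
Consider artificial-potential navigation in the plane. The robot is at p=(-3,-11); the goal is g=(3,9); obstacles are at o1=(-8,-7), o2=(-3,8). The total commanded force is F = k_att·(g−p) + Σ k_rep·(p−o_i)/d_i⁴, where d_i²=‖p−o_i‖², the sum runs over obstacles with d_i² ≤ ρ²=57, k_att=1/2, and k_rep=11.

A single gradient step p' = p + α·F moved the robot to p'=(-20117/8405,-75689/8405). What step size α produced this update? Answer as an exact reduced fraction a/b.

F_att = 1/2·(g−p) = 1/2·(6,20) = (3.0000,10.0000)
o1: d²=41 ≤ ρ²=57; F_rep = 11·(5,-4)/41² = (0.0327,-0.0262)
o2: d²=361 > ρ²=57 → inactive
F = F_att + ΣF_rep = (3.0327,9.9738)
Δp = p'−p = (0.6065,1.9948); α = Δx/Fx = (5098/8405) / (5098/1681) = 1/5
check: Δy/Fy = (16766/8405) / (16766/1681) = 1/5 ✓

α = 1/5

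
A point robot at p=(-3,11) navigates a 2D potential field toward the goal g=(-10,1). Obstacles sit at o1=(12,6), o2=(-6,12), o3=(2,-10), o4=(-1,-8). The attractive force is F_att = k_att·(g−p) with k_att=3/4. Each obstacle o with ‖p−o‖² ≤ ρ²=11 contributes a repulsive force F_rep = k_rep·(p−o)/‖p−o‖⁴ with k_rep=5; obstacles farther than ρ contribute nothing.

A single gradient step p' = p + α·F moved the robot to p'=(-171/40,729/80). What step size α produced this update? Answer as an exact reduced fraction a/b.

F_att = 3/4·(g−p) = 3/4·(-7,-10) = (-5.2500,-7.5000)
o1: d²=250 > ρ²=11 → inactive
o2: d²=10 ≤ ρ²=11; F_rep = 5·(3,-1)/10² = (0.1500,-0.0500)
o3: d²=466 > ρ²=11 → inactive
o4: d²=365 > ρ²=11 → inactive
F = F_att + ΣF_rep = (-5.1000,-7.5500)
Δp = p'−p = (-1.2750,-1.8875); α = Δx/Fx = (-51/40) / (-51/10) = 1/4
check: Δy/Fy = (-151/80) / (-151/20) = 1/4 ✓

α = 1/4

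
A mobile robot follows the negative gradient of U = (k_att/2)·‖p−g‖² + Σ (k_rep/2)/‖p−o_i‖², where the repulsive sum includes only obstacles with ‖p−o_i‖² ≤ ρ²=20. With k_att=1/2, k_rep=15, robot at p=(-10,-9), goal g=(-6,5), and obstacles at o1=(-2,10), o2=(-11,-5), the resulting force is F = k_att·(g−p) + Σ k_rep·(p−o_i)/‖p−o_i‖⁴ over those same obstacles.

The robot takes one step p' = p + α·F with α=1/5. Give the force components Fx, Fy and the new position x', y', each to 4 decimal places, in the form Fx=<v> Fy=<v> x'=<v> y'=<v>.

Fx=2.0519 Fy=6.7924 x'=-9.5896 y'=-7.6415

F_att = 1/2·(g−p) = 1/2·(4,14) = (2.0000,7.0000)
o1: d²=425 > ρ²=20 → inactive
o2: d²=17 ≤ ρ²=20; F_rep = 15·(1,-4)/17² = (0.0519,-0.2076)
F = F_att + ΣF_rep = (2.0519,6.7924)
p' = p + 1/5·F = (-9.5896,-7.6415)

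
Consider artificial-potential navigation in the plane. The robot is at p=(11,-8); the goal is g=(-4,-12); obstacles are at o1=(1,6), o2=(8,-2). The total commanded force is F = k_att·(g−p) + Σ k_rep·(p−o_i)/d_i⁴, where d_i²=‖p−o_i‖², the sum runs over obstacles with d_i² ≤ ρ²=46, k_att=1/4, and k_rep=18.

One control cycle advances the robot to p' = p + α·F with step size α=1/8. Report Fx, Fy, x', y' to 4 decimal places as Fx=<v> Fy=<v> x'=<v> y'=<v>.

Fx=-3.7233 Fy=-1.0533 x'=10.5346 y'=-8.1317

F_att = 1/4·(g−p) = 1/4·(-15,-4) = (-3.7500,-1.0000)
o1: d²=296 > ρ²=46 → inactive
o2: d²=45 ≤ ρ²=46; F_rep = 18·(3,-6)/45² = (0.0267,-0.0533)
F = F_att + ΣF_rep = (-3.7233,-1.0533)
p' = p + 1/8·F = (10.5346,-8.1317)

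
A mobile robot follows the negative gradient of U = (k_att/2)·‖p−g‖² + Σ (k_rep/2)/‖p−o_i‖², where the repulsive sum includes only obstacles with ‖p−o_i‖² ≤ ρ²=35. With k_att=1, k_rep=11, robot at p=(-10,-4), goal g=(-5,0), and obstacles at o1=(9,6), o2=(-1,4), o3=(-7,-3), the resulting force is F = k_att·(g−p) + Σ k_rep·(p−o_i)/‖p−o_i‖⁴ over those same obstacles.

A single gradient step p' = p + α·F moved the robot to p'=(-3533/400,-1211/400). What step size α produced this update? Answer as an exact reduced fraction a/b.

α = 1/4

F_att = 1·(g−p) = 1·(5,4) = (5.0000,4.0000)
o1: d²=461 > ρ²=35 → inactive
o2: d²=145 > ρ²=35 → inactive
o3: d²=10 ≤ ρ²=35; F_rep = 11·(-3,-1)/10² = (-0.3300,-0.1100)
F = F_att + ΣF_rep = (4.6700,3.8900)
Δp = p'−p = (1.1675,0.9725); α = Δx/Fx = (467/400) / (467/100) = 1/4
check: Δy/Fy = (389/400) / (389/100) = 1/4 ✓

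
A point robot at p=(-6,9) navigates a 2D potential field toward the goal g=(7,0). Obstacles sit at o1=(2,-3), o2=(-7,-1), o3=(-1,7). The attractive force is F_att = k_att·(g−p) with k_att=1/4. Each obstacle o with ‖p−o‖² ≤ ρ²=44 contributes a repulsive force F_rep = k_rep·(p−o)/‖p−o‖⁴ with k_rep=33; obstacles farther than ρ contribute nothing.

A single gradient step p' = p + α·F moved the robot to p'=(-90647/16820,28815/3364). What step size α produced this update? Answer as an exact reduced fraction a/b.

F_att = 1/4·(g−p) = 1/4·(13,-9) = (3.2500,-2.2500)
o1: d²=208 > ρ²=44 → inactive
o2: d²=101 > ρ²=44 → inactive
o3: d²=29 ≤ ρ²=44; F_rep = 33·(-5,2)/29² = (-0.1962,0.0785)
F = F_att + ΣF_rep = (3.0538,-2.1715)
Δp = p'−p = (0.6108,-0.4343); α = Δx/Fx = (10273/16820) / (10273/3364) = 1/5
check: Δy/Fy = (-1461/3364) / (-7305/3364) = 1/5 ✓

α = 1/5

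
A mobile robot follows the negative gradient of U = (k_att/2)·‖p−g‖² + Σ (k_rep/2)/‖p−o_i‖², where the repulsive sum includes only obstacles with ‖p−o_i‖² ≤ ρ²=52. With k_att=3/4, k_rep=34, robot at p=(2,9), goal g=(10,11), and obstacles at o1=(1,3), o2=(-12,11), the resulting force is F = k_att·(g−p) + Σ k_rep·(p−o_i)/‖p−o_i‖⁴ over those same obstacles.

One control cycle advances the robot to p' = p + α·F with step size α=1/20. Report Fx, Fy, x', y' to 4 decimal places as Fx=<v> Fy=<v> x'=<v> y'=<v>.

Fx=6.0248 Fy=1.6490 x'=2.3012 y'=9.0825

F_att = 3/4·(g−p) = 3/4·(8,2) = (6.0000,1.5000)
o1: d²=37 ≤ ρ²=52; F_rep = 34·(1,6)/37² = (0.0248,0.1490)
o2: d²=200 > ρ²=52 → inactive
F = F_att + ΣF_rep = (6.0248,1.6490)
p' = p + 1/20·F = (2.3012,9.0825)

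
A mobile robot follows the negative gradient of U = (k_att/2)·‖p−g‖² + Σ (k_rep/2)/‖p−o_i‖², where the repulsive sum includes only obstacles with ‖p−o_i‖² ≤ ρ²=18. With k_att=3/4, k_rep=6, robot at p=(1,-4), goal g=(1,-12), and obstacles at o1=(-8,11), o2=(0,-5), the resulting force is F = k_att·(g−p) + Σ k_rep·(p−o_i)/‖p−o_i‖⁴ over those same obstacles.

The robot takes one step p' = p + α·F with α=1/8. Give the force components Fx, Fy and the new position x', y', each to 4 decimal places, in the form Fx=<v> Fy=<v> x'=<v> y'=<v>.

Fx=1.5000 Fy=-4.5000 x'=1.1875 y'=-4.5625

F_att = 3/4·(g−p) = 3/4·(0,-8) = (0.0000,-6.0000)
o1: d²=306 > ρ²=18 → inactive
o2: d²=2 ≤ ρ²=18; F_rep = 6·(1,1)/2² = (1.5000,1.5000)
F = F_att + ΣF_rep = (1.5000,-4.5000)
p' = p + 1/8·F = (1.1875,-4.5625)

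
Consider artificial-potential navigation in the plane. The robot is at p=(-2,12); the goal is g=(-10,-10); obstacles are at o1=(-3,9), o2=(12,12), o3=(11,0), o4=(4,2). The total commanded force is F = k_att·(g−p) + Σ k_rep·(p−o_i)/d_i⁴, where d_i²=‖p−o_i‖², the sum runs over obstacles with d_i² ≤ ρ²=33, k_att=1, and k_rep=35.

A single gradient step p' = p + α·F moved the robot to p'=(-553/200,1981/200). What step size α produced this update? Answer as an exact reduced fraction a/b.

F_att = 1·(g−p) = 1·(-8,-22) = (-8.0000,-22.0000)
o1: d²=10 ≤ ρ²=33; F_rep = 35·(1,3)/10² = (0.3500,1.0500)
o2: d²=196 > ρ²=33 → inactive
o3: d²=313 > ρ²=33 → inactive
o4: d²=136 > ρ²=33 → inactive
F = F_att + ΣF_rep = (-7.6500,-20.9500)
Δp = p'−p = (-0.7650,-2.0950); α = Δx/Fx = (-153/200) / (-153/20) = 1/10
check: Δy/Fy = (-419/200) / (-419/20) = 1/10 ✓

α = 1/10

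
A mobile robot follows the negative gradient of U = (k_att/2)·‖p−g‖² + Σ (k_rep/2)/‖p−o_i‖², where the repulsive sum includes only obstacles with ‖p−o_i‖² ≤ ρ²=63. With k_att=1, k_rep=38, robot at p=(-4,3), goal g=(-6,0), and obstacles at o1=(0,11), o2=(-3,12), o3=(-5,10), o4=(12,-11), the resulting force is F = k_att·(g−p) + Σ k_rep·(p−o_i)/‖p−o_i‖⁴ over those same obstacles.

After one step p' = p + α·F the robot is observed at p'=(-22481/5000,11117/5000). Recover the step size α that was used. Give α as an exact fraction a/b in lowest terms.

α = 1/4

F_att = 1·(g−p) = 1·(-2,-3) = (-2.0000,-3.0000)
o1: d²=80 > ρ²=63 → inactive
o2: d²=82 > ρ²=63 → inactive
o3: d²=50 ≤ ρ²=63; F_rep = 38·(1,-7)/50² = (0.0152,-0.1064)
o4: d²=452 > ρ²=63 → inactive
F = F_att + ΣF_rep = (-1.9848,-3.1064)
Δp = p'−p = (-0.4962,-0.7766); α = Δx/Fx = (-2481/5000) / (-2481/1250) = 1/4
check: Δy/Fy = (-3883/5000) / (-3883/1250) = 1/4 ✓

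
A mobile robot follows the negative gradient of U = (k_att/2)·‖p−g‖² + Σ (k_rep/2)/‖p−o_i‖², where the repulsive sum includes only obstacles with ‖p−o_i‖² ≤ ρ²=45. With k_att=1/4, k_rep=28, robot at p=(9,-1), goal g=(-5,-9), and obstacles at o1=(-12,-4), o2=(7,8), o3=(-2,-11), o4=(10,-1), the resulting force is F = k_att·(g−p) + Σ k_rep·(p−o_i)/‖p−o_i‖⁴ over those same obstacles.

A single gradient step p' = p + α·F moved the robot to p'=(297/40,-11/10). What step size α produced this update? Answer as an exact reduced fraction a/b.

α = 1/20

F_att = 1/4·(g−p) = 1/4·(-14,-8) = (-3.5000,-2.0000)
o1: d²=450 > ρ²=45 → inactive
o2: d²=85 > ρ²=45 → inactive
o3: d²=221 > ρ²=45 → inactive
o4: d²=1 ≤ ρ²=45; F_rep = 28·(-1,0)/1² = (-28.0000,0.0000)
F = F_att + ΣF_rep = (-31.5000,-2.0000)
Δp = p'−p = (-1.5750,-0.1000); α = Δx/Fx = (-63/40) / (-63/2) = 1/20
check: Δy/Fy = (-1/10) / (-2) = 1/20 ✓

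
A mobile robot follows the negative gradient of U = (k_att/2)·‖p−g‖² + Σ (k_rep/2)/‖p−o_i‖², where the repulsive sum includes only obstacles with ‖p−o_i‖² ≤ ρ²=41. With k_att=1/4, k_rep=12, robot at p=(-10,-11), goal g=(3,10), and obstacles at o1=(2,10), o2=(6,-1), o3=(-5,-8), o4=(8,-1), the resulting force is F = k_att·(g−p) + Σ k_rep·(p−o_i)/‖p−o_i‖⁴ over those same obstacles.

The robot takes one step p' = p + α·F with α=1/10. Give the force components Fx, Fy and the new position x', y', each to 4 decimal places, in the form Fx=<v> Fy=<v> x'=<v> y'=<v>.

F_att = 1/4·(g−p) = 1/4·(13,21) = (3.2500,5.2500)
o1: d²=585 > ρ²=41 → inactive
o2: d²=356 > ρ²=41 → inactive
o3: d²=34 ≤ ρ²=41; F_rep = 12·(-5,-3)/34² = (-0.0519,-0.0311)
o4: d²=424 > ρ²=41 → inactive
F = F_att + ΣF_rep = (3.1981,5.2189)
p' = p + 1/10·F = (-9.6802,-10.4781)

Fx=3.1981 Fy=5.2189 x'=-9.6802 y'=-10.4781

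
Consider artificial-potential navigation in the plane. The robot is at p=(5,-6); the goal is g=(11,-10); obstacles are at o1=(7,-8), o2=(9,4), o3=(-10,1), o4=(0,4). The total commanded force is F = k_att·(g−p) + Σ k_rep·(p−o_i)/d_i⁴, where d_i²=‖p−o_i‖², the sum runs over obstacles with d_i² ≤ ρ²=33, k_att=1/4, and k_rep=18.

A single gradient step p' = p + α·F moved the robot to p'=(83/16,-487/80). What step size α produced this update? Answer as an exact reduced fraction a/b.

F_att = 1/4·(g−p) = 1/4·(6,-4) = (1.5000,-1.0000)
o1: d²=8 ≤ ρ²=33; F_rep = 18·(-2,2)/8² = (-0.5625,0.5625)
o2: d²=116 > ρ²=33 → inactive
o3: d²=274 > ρ²=33 → inactive
o4: d²=125 > ρ²=33 → inactive
F = F_att + ΣF_rep = (0.9375,-0.4375)
Δp = p'−p = (0.1875,-0.0875); α = Δx/Fx = (3/16) / (15/16) = 1/5
check: Δy/Fy = (-7/80) / (-7/16) = 1/5 ✓

α = 1/5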